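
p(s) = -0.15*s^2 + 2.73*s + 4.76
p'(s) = 2.73 - 0.3*s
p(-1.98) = -1.23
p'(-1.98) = 3.32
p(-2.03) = -1.40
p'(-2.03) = 3.34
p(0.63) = 6.42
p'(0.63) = 2.54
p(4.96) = 14.61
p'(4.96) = 1.24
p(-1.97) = -1.20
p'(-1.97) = 3.32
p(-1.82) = -0.71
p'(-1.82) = 3.28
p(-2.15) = -1.80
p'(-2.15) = 3.38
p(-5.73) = -15.81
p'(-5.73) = 4.45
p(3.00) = 11.60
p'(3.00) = 1.83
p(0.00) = 4.76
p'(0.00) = 2.73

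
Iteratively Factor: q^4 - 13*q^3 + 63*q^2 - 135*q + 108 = (q - 3)*(q^3 - 10*q^2 + 33*q - 36) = (q - 3)^2*(q^2 - 7*q + 12) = (q - 3)^3*(q - 4)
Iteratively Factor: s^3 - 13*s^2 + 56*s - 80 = (s - 4)*(s^2 - 9*s + 20) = (s - 5)*(s - 4)*(s - 4)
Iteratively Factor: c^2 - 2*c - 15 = (c - 5)*(c + 3)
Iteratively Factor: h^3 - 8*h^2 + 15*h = (h - 5)*(h^2 - 3*h) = h*(h - 5)*(h - 3)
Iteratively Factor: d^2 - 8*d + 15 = (d - 5)*(d - 3)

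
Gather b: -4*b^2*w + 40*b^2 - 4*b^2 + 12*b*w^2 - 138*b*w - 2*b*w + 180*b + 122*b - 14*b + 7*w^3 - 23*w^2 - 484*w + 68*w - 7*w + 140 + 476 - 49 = b^2*(36 - 4*w) + b*(12*w^2 - 140*w + 288) + 7*w^3 - 23*w^2 - 423*w + 567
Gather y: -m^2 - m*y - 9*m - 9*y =-m^2 - 9*m + y*(-m - 9)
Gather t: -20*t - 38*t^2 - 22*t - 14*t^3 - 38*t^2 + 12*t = -14*t^3 - 76*t^2 - 30*t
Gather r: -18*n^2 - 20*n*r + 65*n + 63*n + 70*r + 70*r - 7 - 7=-18*n^2 + 128*n + r*(140 - 20*n) - 14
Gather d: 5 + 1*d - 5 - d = 0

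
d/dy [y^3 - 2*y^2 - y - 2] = 3*y^2 - 4*y - 1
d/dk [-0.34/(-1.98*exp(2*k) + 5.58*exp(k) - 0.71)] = (1.8972 - 1.3464*exp(k))*exp(k)/(1.98*exp(2*k) - 5.58*exp(k) + 0.71)^2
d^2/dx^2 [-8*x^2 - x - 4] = -16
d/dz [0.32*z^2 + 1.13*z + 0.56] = 0.64*z + 1.13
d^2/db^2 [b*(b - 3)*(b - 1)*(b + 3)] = 12*b^2 - 6*b - 18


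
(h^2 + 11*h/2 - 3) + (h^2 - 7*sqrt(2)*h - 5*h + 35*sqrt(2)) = 2*h^2 - 7*sqrt(2)*h + h/2 - 3 + 35*sqrt(2)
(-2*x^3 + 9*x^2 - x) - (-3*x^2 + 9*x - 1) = -2*x^3 + 12*x^2 - 10*x + 1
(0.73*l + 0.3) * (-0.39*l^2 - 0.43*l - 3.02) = -0.2847*l^3 - 0.4309*l^2 - 2.3336*l - 0.906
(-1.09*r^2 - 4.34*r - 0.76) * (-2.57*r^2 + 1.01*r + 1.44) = 2.8013*r^4 + 10.0529*r^3 - 3.9998*r^2 - 7.0172*r - 1.0944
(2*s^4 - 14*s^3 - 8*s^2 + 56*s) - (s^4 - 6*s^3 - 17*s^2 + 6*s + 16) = s^4 - 8*s^3 + 9*s^2 + 50*s - 16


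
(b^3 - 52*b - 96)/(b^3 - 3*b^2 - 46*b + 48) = (b + 2)/(b - 1)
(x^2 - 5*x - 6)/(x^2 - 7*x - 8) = (x - 6)/(x - 8)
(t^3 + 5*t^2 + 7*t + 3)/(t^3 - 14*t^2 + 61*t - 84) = (t^3 + 5*t^2 + 7*t + 3)/(t^3 - 14*t^2 + 61*t - 84)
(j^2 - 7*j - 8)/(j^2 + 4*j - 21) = (j^2 - 7*j - 8)/(j^2 + 4*j - 21)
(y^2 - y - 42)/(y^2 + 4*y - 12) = (y - 7)/(y - 2)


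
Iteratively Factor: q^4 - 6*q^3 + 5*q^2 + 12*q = (q - 4)*(q^3 - 2*q^2 - 3*q) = (q - 4)*(q + 1)*(q^2 - 3*q) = q*(q - 4)*(q + 1)*(q - 3)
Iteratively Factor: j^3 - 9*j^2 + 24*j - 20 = (j - 2)*(j^2 - 7*j + 10) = (j - 2)^2*(j - 5)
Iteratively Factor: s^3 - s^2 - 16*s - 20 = (s + 2)*(s^2 - 3*s - 10) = (s + 2)^2*(s - 5)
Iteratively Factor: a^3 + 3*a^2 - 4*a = (a + 4)*(a^2 - a) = (a - 1)*(a + 4)*(a)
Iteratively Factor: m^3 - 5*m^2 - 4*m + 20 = (m - 2)*(m^2 - 3*m - 10) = (m - 2)*(m + 2)*(m - 5)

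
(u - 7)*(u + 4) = u^2 - 3*u - 28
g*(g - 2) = g^2 - 2*g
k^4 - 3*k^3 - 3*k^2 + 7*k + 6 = (k - 3)*(k - 2)*(k + 1)^2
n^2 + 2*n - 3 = (n - 1)*(n + 3)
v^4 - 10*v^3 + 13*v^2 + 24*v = v*(v - 8)*(v - 3)*(v + 1)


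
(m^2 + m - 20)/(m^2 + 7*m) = (m^2 + m - 20)/(m*(m + 7))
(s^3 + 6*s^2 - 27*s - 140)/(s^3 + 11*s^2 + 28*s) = (s - 5)/s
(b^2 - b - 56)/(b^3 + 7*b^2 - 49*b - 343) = (b - 8)/(b^2 - 49)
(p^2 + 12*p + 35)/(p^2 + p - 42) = (p + 5)/(p - 6)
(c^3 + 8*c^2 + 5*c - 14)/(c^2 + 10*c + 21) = (c^2 + c - 2)/(c + 3)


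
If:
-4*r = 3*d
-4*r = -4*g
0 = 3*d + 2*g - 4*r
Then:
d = 0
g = 0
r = 0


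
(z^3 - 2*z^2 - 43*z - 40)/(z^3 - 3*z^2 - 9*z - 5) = (z^2 - 3*z - 40)/(z^2 - 4*z - 5)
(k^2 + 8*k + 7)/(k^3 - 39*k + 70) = (k + 1)/(k^2 - 7*k + 10)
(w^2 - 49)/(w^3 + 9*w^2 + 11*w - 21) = (w - 7)/(w^2 + 2*w - 3)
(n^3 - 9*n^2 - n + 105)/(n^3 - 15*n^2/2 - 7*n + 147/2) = 2*(n - 5)/(2*n - 7)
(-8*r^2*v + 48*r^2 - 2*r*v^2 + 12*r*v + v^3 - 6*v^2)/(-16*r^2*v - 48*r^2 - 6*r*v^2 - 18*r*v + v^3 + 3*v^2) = (4*r*v - 24*r - v^2 + 6*v)/(8*r*v + 24*r - v^2 - 3*v)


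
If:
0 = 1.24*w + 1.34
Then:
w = -1.08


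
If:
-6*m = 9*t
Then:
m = -3*t/2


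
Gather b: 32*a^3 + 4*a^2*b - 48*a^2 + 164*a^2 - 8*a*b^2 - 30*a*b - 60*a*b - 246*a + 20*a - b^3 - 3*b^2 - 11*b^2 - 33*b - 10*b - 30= 32*a^3 + 116*a^2 - 226*a - b^3 + b^2*(-8*a - 14) + b*(4*a^2 - 90*a - 43) - 30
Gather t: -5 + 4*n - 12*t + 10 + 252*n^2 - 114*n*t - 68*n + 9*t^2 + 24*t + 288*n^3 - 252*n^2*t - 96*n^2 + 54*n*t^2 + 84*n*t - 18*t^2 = 288*n^3 + 156*n^2 - 64*n + t^2*(54*n - 9) + t*(-252*n^2 - 30*n + 12) + 5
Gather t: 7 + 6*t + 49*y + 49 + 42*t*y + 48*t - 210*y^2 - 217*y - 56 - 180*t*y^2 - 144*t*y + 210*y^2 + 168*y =t*(-180*y^2 - 102*y + 54)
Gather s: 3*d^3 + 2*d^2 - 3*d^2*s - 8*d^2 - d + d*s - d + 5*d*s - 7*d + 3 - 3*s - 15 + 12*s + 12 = 3*d^3 - 6*d^2 - 9*d + s*(-3*d^2 + 6*d + 9)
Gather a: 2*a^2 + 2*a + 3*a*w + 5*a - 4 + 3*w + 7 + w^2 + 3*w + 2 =2*a^2 + a*(3*w + 7) + w^2 + 6*w + 5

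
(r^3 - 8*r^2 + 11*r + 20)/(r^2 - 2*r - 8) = (r^2 - 4*r - 5)/(r + 2)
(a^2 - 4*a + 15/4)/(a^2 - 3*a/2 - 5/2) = (a - 3/2)/(a + 1)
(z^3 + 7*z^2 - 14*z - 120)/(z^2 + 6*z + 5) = (z^2 + 2*z - 24)/(z + 1)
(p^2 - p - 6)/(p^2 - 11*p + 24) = (p + 2)/(p - 8)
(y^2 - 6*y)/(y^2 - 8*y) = (y - 6)/(y - 8)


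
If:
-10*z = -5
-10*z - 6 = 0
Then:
No Solution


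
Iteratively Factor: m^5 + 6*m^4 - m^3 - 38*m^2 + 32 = (m - 1)*(m^4 + 7*m^3 + 6*m^2 - 32*m - 32) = (m - 1)*(m + 1)*(m^3 + 6*m^2 - 32) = (m - 1)*(m + 1)*(m + 4)*(m^2 + 2*m - 8) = (m - 1)*(m + 1)*(m + 4)^2*(m - 2)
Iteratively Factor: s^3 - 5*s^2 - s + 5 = (s + 1)*(s^2 - 6*s + 5) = (s - 1)*(s + 1)*(s - 5)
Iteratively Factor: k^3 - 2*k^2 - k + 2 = (k - 2)*(k^2 - 1) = (k - 2)*(k + 1)*(k - 1)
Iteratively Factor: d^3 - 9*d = (d)*(d^2 - 9) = d*(d - 3)*(d + 3)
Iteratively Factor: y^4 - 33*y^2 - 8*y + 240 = (y + 4)*(y^3 - 4*y^2 - 17*y + 60) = (y + 4)^2*(y^2 - 8*y + 15) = (y - 5)*(y + 4)^2*(y - 3)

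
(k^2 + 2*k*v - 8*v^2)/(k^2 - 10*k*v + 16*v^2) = (-k - 4*v)/(-k + 8*v)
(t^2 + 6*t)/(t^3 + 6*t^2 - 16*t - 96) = t/(t^2 - 16)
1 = 1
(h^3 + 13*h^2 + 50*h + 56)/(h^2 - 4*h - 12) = (h^2 + 11*h + 28)/(h - 6)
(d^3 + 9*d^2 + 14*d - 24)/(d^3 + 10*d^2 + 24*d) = (d - 1)/d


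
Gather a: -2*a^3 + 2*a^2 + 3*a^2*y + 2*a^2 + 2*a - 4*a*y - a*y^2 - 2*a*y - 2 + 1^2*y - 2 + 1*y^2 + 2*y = -2*a^3 + a^2*(3*y + 4) + a*(-y^2 - 6*y + 2) + y^2 + 3*y - 4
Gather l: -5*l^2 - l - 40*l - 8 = -5*l^2 - 41*l - 8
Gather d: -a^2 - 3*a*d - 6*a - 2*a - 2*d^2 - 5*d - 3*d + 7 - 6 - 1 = -a^2 - 8*a - 2*d^2 + d*(-3*a - 8)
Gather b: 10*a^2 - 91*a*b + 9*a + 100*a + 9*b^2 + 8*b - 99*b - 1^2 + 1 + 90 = 10*a^2 + 109*a + 9*b^2 + b*(-91*a - 91) + 90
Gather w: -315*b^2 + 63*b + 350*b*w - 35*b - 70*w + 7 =-315*b^2 + 28*b + w*(350*b - 70) + 7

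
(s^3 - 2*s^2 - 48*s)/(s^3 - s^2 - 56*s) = (s + 6)/(s + 7)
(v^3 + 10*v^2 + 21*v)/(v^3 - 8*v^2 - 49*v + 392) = v*(v + 3)/(v^2 - 15*v + 56)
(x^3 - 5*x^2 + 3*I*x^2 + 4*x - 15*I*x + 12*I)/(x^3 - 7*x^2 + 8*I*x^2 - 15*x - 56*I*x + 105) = (x^2 - 5*x + 4)/(x^2 + x*(-7 + 5*I) - 35*I)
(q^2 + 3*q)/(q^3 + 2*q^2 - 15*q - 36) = q/(q^2 - q - 12)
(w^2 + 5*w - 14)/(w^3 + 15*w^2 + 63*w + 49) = (w - 2)/(w^2 + 8*w + 7)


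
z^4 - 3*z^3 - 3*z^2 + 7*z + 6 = (z - 3)*(z - 2)*(z + 1)^2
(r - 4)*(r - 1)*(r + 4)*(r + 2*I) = r^4 - r^3 + 2*I*r^3 - 16*r^2 - 2*I*r^2 + 16*r - 32*I*r + 32*I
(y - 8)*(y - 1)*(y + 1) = y^3 - 8*y^2 - y + 8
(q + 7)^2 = q^2 + 14*q + 49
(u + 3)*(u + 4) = u^2 + 7*u + 12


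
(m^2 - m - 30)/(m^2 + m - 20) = (m - 6)/(m - 4)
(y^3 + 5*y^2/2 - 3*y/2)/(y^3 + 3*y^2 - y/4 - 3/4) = 2*y/(2*y + 1)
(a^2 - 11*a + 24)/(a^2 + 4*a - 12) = (a^2 - 11*a + 24)/(a^2 + 4*a - 12)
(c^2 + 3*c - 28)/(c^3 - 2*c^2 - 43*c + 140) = 1/(c - 5)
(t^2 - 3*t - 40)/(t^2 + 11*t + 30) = (t - 8)/(t + 6)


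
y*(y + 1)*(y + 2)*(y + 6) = y^4 + 9*y^3 + 20*y^2 + 12*y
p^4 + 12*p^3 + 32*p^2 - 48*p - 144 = (p - 2)*(p + 2)*(p + 6)^2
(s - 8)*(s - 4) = s^2 - 12*s + 32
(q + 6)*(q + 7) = q^2 + 13*q + 42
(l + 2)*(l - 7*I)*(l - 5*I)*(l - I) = l^4 + 2*l^3 - 13*I*l^3 - 47*l^2 - 26*I*l^2 - 94*l + 35*I*l + 70*I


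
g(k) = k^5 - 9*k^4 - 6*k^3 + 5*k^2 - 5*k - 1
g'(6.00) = -1889.00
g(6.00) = -5035.00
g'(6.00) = -1889.00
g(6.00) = -5035.00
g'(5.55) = -1914.31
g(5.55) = -4173.80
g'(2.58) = -495.72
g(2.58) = -368.11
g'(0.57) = -11.29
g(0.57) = -4.23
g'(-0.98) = 6.41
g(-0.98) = 5.14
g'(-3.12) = 1355.74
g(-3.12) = -902.97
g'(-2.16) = 361.06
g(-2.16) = -149.33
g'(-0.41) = -9.50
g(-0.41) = 2.04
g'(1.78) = -197.07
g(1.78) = -100.38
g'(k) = 5*k^4 - 36*k^3 - 18*k^2 + 10*k - 5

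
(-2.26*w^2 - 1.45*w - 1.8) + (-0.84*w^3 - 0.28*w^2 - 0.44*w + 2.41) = -0.84*w^3 - 2.54*w^2 - 1.89*w + 0.61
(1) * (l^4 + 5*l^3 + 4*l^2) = l^4 + 5*l^3 + 4*l^2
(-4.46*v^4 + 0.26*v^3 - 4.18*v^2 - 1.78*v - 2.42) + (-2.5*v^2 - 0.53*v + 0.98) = -4.46*v^4 + 0.26*v^3 - 6.68*v^2 - 2.31*v - 1.44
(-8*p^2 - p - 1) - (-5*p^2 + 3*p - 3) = -3*p^2 - 4*p + 2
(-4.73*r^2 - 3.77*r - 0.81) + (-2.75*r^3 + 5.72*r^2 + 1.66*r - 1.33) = -2.75*r^3 + 0.989999999999999*r^2 - 2.11*r - 2.14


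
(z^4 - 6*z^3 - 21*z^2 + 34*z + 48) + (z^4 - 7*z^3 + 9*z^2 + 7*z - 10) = 2*z^4 - 13*z^3 - 12*z^2 + 41*z + 38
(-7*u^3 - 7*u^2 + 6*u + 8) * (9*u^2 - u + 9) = -63*u^5 - 56*u^4 - 2*u^3 + 3*u^2 + 46*u + 72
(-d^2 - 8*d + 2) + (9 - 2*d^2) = -3*d^2 - 8*d + 11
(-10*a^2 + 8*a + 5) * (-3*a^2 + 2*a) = 30*a^4 - 44*a^3 + a^2 + 10*a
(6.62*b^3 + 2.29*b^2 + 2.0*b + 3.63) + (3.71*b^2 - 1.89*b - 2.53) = 6.62*b^3 + 6.0*b^2 + 0.11*b + 1.1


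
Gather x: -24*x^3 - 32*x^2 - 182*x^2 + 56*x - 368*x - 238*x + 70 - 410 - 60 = -24*x^3 - 214*x^2 - 550*x - 400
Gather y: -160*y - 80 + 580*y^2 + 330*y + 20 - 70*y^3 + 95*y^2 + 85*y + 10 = -70*y^3 + 675*y^2 + 255*y - 50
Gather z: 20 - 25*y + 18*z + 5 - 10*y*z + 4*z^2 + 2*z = -25*y + 4*z^2 + z*(20 - 10*y) + 25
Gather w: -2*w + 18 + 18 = 36 - 2*w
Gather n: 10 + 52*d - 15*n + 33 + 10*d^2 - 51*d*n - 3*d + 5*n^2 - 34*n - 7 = 10*d^2 + 49*d + 5*n^2 + n*(-51*d - 49) + 36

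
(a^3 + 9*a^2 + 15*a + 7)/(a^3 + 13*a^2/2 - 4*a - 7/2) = 2*(a^2 + 2*a + 1)/(2*a^2 - a - 1)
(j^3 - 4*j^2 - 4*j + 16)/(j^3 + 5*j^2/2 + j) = 2*(j^2 - 6*j + 8)/(j*(2*j + 1))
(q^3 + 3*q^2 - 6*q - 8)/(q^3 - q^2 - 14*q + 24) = (q + 1)/(q - 3)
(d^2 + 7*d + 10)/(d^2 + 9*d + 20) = (d + 2)/(d + 4)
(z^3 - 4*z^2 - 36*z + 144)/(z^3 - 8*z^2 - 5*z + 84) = (z^2 - 36)/(z^2 - 4*z - 21)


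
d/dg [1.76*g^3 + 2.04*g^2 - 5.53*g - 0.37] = 5.28*g^2 + 4.08*g - 5.53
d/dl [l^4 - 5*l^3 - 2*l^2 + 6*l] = 4*l^3 - 15*l^2 - 4*l + 6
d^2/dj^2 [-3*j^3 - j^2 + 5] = -18*j - 2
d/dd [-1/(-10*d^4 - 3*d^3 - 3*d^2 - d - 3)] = (-40*d^3 - 9*d^2 - 6*d - 1)/(10*d^4 + 3*d^3 + 3*d^2 + d + 3)^2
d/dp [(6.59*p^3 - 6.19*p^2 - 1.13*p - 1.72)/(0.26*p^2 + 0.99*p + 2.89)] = (1.7134*p^4 + 13.0482*p^3 + 51.301*p^2 - 34.8838*p - 1.5629)/(0.0676*p^4 + 0.5148*p^3 + 2.4829*p^2 + 5.7222*p + 8.3521)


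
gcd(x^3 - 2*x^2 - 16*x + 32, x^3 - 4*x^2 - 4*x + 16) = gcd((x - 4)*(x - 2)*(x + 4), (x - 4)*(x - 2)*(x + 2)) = x^2 - 6*x + 8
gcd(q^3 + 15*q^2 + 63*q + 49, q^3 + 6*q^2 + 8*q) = 1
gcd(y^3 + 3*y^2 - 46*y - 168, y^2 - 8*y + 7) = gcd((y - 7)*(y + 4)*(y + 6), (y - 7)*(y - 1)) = y - 7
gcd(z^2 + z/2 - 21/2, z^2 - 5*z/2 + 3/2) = 1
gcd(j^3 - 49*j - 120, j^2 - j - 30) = j + 5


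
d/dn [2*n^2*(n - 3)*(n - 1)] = 4*n*(2*n^2 - 6*n + 3)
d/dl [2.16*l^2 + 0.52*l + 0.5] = 4.32*l + 0.52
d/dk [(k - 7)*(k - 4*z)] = 2*k - 4*z - 7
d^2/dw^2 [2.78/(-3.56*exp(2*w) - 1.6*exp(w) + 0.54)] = (-2.78*(7.12*exp(w) + 1.6)*(14.24*exp(w) + 3.2)*exp(w) + (39.5872*exp(w) + 4.448)*(3.56*exp(2*w) + 1.6*exp(w) - 0.54))*exp(w)/(3.56*exp(2*w) + 1.6*exp(w) - 0.54)^3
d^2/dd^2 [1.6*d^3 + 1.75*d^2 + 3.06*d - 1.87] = 9.6*d + 3.5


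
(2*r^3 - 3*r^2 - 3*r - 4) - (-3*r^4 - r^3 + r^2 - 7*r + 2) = 3*r^4 + 3*r^3 - 4*r^2 + 4*r - 6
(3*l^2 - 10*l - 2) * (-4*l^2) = -12*l^4 + 40*l^3 + 8*l^2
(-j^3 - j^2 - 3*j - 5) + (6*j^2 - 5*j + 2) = -j^3 + 5*j^2 - 8*j - 3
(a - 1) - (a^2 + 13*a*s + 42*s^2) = -a^2 - 13*a*s + a - 42*s^2 - 1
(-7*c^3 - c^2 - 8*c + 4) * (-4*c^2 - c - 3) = 28*c^5 + 11*c^4 + 54*c^3 - 5*c^2 + 20*c - 12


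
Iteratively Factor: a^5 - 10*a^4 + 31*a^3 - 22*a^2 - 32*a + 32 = (a - 4)*(a^4 - 6*a^3 + 7*a^2 + 6*a - 8) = (a - 4)*(a - 1)*(a^3 - 5*a^2 + 2*a + 8) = (a - 4)*(a - 1)*(a + 1)*(a^2 - 6*a + 8) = (a - 4)*(a - 2)*(a - 1)*(a + 1)*(a - 4)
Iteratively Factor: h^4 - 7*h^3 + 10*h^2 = (h)*(h^3 - 7*h^2 + 10*h) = h^2*(h^2 - 7*h + 10) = h^2*(h - 5)*(h - 2)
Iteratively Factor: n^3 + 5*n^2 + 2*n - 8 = (n + 4)*(n^2 + n - 2) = (n + 2)*(n + 4)*(n - 1)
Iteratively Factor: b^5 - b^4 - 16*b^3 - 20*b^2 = (b)*(b^4 - b^3 - 16*b^2 - 20*b) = b^2*(b^3 - b^2 - 16*b - 20) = b^2*(b + 2)*(b^2 - 3*b - 10) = b^2*(b + 2)^2*(b - 5)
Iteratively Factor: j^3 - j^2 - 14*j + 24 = (j + 4)*(j^2 - 5*j + 6) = (j - 2)*(j + 4)*(j - 3)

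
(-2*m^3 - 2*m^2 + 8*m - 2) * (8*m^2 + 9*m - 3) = -16*m^5 - 34*m^4 + 52*m^3 + 62*m^2 - 42*m + 6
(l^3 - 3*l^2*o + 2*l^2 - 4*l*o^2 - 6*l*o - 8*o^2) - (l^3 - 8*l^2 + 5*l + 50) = -3*l^2*o + 10*l^2 - 4*l*o^2 - 6*l*o - 5*l - 8*o^2 - 50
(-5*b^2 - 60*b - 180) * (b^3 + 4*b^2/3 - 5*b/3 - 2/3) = -5*b^5 - 200*b^4/3 - 755*b^3/3 - 410*b^2/3 + 340*b + 120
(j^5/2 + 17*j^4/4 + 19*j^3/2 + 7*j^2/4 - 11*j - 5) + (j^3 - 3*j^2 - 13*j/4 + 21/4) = j^5/2 + 17*j^4/4 + 21*j^3/2 - 5*j^2/4 - 57*j/4 + 1/4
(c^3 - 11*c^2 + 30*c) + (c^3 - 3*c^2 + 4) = 2*c^3 - 14*c^2 + 30*c + 4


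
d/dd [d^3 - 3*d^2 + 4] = 3*d*(d - 2)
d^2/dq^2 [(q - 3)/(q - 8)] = 10/(q - 8)^3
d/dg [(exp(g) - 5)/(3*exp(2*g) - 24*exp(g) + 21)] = (-2*(exp(g) - 5)*(exp(g) - 4) + exp(2*g) - 8*exp(g) + 7)*exp(g)/(3*(exp(2*g) - 8*exp(g) + 7)^2)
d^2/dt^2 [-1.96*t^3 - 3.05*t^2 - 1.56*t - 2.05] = -11.76*t - 6.1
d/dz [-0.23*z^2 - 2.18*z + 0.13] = -0.46*z - 2.18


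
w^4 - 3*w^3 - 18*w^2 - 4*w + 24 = (w - 6)*(w - 1)*(w + 2)^2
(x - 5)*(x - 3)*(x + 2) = x^3 - 6*x^2 - x + 30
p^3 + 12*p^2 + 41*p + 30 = (p + 1)*(p + 5)*(p + 6)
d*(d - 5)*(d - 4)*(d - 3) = d^4 - 12*d^3 + 47*d^2 - 60*d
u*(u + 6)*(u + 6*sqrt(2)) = u^3 + 6*u^2 + 6*sqrt(2)*u^2 + 36*sqrt(2)*u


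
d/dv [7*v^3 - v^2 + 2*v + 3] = 21*v^2 - 2*v + 2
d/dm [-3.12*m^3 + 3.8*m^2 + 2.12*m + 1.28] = -9.36*m^2 + 7.6*m + 2.12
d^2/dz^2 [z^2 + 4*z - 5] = 2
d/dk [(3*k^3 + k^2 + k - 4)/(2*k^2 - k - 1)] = (6*k^4 - 6*k^3 - 12*k^2 + 14*k - 5)/(4*k^4 - 4*k^3 - 3*k^2 + 2*k + 1)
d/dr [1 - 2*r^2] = -4*r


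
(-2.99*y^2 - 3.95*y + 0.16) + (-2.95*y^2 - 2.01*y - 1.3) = -5.94*y^2 - 5.96*y - 1.14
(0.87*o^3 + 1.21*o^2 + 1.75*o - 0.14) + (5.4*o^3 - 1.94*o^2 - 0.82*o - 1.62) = 6.27*o^3 - 0.73*o^2 + 0.93*o - 1.76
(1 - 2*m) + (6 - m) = 7 - 3*m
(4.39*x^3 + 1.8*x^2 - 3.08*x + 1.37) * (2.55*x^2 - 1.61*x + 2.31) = 11.1945*x^5 - 2.4779*x^4 - 0.611099999999999*x^3 + 12.6103*x^2 - 9.3205*x + 3.1647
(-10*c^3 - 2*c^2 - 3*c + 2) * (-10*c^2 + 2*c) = 100*c^5 + 26*c^3 - 26*c^2 + 4*c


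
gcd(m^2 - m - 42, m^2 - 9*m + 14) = m - 7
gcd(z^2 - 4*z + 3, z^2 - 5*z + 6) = z - 3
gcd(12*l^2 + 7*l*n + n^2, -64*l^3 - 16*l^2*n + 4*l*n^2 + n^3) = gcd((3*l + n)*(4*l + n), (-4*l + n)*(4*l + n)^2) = 4*l + n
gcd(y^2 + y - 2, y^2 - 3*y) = 1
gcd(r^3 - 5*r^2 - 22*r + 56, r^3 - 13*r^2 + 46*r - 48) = r - 2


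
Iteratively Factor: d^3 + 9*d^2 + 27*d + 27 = (d + 3)*(d^2 + 6*d + 9) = (d + 3)^2*(d + 3)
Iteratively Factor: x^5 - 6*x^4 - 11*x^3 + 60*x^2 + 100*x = (x + 2)*(x^4 - 8*x^3 + 5*x^2 + 50*x) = (x - 5)*(x + 2)*(x^3 - 3*x^2 - 10*x) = x*(x - 5)*(x + 2)*(x^2 - 3*x - 10) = x*(x - 5)*(x + 2)^2*(x - 5)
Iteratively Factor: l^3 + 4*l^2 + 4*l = (l + 2)*(l^2 + 2*l) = l*(l + 2)*(l + 2)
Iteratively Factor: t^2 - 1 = (t - 1)*(t + 1)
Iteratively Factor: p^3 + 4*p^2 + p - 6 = (p + 3)*(p^2 + p - 2) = (p + 2)*(p + 3)*(p - 1)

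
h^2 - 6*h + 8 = (h - 4)*(h - 2)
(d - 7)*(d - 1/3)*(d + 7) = d^3 - d^2/3 - 49*d + 49/3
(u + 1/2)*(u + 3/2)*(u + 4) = u^3 + 6*u^2 + 35*u/4 + 3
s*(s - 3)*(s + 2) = s^3 - s^2 - 6*s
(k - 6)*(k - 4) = k^2 - 10*k + 24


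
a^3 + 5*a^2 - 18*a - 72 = (a - 4)*(a + 3)*(a + 6)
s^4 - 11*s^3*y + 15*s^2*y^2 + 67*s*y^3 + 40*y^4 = (s - 8*y)*(s - 5*y)*(s + y)^2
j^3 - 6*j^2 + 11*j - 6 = (j - 3)*(j - 2)*(j - 1)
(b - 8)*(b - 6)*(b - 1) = b^3 - 15*b^2 + 62*b - 48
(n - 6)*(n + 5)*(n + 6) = n^3 + 5*n^2 - 36*n - 180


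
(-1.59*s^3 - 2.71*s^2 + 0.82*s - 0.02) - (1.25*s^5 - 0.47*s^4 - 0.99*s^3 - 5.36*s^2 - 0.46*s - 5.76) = -1.25*s^5 + 0.47*s^4 - 0.6*s^3 + 2.65*s^2 + 1.28*s + 5.74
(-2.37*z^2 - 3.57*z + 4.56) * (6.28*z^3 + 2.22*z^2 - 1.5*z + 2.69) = -14.8836*z^5 - 27.681*z^4 + 24.2664*z^3 + 9.1029*z^2 - 16.4433*z + 12.2664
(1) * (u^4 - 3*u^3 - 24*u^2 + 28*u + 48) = u^4 - 3*u^3 - 24*u^2 + 28*u + 48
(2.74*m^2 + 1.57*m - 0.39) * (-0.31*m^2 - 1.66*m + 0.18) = -0.8494*m^4 - 5.0351*m^3 - 1.9921*m^2 + 0.93*m - 0.0702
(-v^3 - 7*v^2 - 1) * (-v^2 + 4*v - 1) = v^5 + 3*v^4 - 27*v^3 + 8*v^2 - 4*v + 1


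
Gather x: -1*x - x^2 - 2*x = -x^2 - 3*x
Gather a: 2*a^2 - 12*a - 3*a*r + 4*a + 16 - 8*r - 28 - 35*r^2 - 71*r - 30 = 2*a^2 + a*(-3*r - 8) - 35*r^2 - 79*r - 42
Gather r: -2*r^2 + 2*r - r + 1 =-2*r^2 + r + 1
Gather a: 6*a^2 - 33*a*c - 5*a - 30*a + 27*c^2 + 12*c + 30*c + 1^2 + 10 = 6*a^2 + a*(-33*c - 35) + 27*c^2 + 42*c + 11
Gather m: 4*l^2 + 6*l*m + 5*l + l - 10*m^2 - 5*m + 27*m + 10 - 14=4*l^2 + 6*l - 10*m^2 + m*(6*l + 22) - 4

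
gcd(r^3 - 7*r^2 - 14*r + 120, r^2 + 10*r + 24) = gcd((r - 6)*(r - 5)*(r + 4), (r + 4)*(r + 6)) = r + 4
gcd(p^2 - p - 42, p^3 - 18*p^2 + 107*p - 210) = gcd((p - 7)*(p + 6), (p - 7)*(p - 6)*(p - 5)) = p - 7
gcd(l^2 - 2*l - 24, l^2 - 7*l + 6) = l - 6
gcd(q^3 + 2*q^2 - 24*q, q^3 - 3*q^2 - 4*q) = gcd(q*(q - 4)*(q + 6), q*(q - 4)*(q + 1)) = q^2 - 4*q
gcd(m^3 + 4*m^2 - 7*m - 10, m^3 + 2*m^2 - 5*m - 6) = m^2 - m - 2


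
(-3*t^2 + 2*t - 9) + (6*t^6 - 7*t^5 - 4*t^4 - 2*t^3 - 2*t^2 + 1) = 6*t^6 - 7*t^5 - 4*t^4 - 2*t^3 - 5*t^2 + 2*t - 8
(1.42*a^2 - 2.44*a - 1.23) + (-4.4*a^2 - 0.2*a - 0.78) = -2.98*a^2 - 2.64*a - 2.01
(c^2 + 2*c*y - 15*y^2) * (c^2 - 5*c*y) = c^4 - 3*c^3*y - 25*c^2*y^2 + 75*c*y^3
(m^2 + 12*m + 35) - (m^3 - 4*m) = -m^3 + m^2 + 16*m + 35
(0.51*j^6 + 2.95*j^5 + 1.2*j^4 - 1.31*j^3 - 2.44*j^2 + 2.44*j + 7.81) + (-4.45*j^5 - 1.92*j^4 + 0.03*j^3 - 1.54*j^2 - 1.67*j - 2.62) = 0.51*j^6 - 1.5*j^5 - 0.72*j^4 - 1.28*j^3 - 3.98*j^2 + 0.77*j + 5.19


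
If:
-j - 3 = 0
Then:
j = -3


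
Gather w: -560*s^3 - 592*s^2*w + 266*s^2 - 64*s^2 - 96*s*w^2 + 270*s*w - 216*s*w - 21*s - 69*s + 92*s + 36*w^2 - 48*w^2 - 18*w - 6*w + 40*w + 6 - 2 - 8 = -560*s^3 + 202*s^2 + 2*s + w^2*(-96*s - 12) + w*(-592*s^2 + 54*s + 16) - 4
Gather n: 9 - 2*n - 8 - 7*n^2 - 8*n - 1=-7*n^2 - 10*n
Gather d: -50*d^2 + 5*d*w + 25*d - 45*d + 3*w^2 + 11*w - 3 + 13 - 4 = -50*d^2 + d*(5*w - 20) + 3*w^2 + 11*w + 6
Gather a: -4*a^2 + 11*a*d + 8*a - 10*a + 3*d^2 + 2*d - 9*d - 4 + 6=-4*a^2 + a*(11*d - 2) + 3*d^2 - 7*d + 2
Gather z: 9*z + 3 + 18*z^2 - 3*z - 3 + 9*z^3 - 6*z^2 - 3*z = 9*z^3 + 12*z^2 + 3*z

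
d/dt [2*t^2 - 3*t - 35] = 4*t - 3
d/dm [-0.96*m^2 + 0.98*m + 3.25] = 0.98 - 1.92*m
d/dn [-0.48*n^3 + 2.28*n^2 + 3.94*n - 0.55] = -1.44*n^2 + 4.56*n + 3.94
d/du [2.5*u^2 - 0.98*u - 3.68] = 5.0*u - 0.98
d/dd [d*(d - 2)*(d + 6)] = 3*d^2 + 8*d - 12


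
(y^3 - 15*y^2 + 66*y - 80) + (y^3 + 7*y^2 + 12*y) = 2*y^3 - 8*y^2 + 78*y - 80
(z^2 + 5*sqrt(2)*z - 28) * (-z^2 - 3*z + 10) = -z^4 - 5*sqrt(2)*z^3 - 3*z^3 - 15*sqrt(2)*z^2 + 38*z^2 + 50*sqrt(2)*z + 84*z - 280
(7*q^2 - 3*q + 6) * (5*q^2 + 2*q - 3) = 35*q^4 - q^3 + 3*q^2 + 21*q - 18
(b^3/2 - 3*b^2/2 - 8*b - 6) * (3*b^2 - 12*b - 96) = 3*b^5/2 - 21*b^4/2 - 54*b^3 + 222*b^2 + 840*b + 576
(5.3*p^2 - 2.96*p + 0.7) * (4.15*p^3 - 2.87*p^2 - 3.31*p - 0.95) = 21.995*p^5 - 27.495*p^4 - 6.1428*p^3 + 2.7536*p^2 + 0.495*p - 0.665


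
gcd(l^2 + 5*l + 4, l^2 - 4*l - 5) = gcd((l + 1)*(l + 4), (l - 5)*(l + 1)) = l + 1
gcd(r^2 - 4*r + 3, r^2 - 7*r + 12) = r - 3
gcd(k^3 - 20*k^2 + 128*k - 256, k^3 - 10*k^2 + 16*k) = k - 8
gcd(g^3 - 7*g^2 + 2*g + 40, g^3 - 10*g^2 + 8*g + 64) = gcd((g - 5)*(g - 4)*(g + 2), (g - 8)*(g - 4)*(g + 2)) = g^2 - 2*g - 8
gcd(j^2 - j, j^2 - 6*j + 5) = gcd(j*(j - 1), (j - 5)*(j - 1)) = j - 1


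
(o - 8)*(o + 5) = o^2 - 3*o - 40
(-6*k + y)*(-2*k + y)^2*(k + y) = -24*k^4 + 4*k^3*y + 18*k^2*y^2 - 9*k*y^3 + y^4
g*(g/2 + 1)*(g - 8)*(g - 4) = g^4/2 - 5*g^3 + 4*g^2 + 32*g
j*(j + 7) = j^2 + 7*j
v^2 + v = v*(v + 1)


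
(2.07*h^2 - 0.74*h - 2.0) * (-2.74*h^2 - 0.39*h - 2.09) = -5.6718*h^4 + 1.2203*h^3 + 1.4423*h^2 + 2.3266*h + 4.18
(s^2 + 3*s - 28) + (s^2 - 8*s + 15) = 2*s^2 - 5*s - 13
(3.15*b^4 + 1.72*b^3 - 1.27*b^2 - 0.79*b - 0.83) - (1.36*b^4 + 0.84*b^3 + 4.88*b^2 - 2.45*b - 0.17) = 1.79*b^4 + 0.88*b^3 - 6.15*b^2 + 1.66*b - 0.66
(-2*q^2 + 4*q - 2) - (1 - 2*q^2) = 4*q - 3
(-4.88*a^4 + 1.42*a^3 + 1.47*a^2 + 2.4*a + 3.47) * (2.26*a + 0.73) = -11.0288*a^5 - 0.3532*a^4 + 4.3588*a^3 + 6.4971*a^2 + 9.5942*a + 2.5331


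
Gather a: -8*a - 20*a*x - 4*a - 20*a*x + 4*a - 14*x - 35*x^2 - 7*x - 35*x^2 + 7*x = a*(-40*x - 8) - 70*x^2 - 14*x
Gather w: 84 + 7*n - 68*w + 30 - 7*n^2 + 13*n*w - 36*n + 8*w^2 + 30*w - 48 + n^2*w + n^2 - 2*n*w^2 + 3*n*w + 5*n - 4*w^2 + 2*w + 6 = -6*n^2 - 24*n + w^2*(4 - 2*n) + w*(n^2 + 16*n - 36) + 72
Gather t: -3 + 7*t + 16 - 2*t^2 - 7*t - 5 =8 - 2*t^2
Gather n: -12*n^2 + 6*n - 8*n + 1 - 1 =-12*n^2 - 2*n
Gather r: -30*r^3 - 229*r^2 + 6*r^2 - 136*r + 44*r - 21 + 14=-30*r^3 - 223*r^2 - 92*r - 7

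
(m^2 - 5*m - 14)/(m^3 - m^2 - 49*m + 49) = (m + 2)/(m^2 + 6*m - 7)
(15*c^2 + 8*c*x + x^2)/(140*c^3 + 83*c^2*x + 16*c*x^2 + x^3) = (3*c + x)/(28*c^2 + 11*c*x + x^2)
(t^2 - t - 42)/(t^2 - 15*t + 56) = (t + 6)/(t - 8)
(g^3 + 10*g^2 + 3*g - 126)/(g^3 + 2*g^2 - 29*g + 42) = (g + 6)/(g - 2)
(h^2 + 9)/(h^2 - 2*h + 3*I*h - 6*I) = (h - 3*I)/(h - 2)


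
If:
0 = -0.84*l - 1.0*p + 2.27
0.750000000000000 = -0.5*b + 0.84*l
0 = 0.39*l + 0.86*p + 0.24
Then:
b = 9.58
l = 6.60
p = -3.27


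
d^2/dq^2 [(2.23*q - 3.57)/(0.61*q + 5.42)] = (-2.22044604925031e-16*q - 17.402446)/(0.61*q + 5.42)^3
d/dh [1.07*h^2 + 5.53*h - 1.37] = 2.14*h + 5.53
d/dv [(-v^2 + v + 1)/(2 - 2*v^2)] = (v^2 + 1)/(2*(v^4 - 2*v^2 + 1))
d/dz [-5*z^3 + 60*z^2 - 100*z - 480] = -15*z^2 + 120*z - 100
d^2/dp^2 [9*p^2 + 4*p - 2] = 18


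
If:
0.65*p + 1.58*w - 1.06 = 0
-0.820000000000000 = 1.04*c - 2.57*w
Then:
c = 2.47115384615385*w - 0.788461538461538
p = 1.63076923076923 - 2.43076923076923*w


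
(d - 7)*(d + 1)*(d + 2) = d^3 - 4*d^2 - 19*d - 14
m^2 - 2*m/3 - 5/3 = (m - 5/3)*(m + 1)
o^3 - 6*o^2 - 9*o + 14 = (o - 7)*(o - 1)*(o + 2)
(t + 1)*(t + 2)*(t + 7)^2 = t^4 + 17*t^3 + 93*t^2 + 175*t + 98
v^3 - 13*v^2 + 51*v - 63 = (v - 7)*(v - 3)^2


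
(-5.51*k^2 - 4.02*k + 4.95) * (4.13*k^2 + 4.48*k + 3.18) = -22.7563*k^4 - 41.2874*k^3 - 15.0879*k^2 + 9.3924*k + 15.741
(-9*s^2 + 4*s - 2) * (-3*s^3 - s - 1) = 27*s^5 - 12*s^4 + 15*s^3 + 5*s^2 - 2*s + 2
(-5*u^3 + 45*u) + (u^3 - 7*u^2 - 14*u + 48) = -4*u^3 - 7*u^2 + 31*u + 48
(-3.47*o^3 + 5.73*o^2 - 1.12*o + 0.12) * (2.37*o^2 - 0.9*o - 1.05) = -8.2239*o^5 + 16.7031*o^4 - 4.1679*o^3 - 4.7241*o^2 + 1.068*o - 0.126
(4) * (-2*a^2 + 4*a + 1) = -8*a^2 + 16*a + 4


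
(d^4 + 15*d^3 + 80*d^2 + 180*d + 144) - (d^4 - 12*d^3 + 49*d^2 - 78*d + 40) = 27*d^3 + 31*d^2 + 258*d + 104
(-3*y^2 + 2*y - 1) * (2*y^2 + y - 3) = -6*y^4 + y^3 + 9*y^2 - 7*y + 3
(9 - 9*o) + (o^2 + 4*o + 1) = o^2 - 5*o + 10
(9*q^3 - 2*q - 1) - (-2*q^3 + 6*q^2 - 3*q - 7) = 11*q^3 - 6*q^2 + q + 6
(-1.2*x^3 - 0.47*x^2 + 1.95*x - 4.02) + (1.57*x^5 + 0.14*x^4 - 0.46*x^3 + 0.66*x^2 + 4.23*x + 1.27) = 1.57*x^5 + 0.14*x^4 - 1.66*x^3 + 0.19*x^2 + 6.18*x - 2.75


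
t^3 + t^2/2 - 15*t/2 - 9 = (t - 3)*(t + 3/2)*(t + 2)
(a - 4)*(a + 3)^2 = a^3 + 2*a^2 - 15*a - 36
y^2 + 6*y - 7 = (y - 1)*(y + 7)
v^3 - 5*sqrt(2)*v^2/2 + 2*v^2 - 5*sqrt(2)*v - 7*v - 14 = (v + 2)*(v - 7*sqrt(2)/2)*(v + sqrt(2))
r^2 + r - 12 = (r - 3)*(r + 4)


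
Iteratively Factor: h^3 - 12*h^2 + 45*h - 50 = (h - 2)*(h^2 - 10*h + 25) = (h - 5)*(h - 2)*(h - 5)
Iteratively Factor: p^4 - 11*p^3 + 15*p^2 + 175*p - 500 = (p - 5)*(p^3 - 6*p^2 - 15*p + 100) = (p - 5)*(p + 4)*(p^2 - 10*p + 25) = (p - 5)^2*(p + 4)*(p - 5)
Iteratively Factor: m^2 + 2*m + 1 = (m + 1)*(m + 1)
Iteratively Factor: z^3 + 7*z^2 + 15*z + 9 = (z + 3)*(z^2 + 4*z + 3) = (z + 1)*(z + 3)*(z + 3)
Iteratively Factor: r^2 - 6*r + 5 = (r - 1)*(r - 5)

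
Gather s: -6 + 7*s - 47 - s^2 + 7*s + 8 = -s^2 + 14*s - 45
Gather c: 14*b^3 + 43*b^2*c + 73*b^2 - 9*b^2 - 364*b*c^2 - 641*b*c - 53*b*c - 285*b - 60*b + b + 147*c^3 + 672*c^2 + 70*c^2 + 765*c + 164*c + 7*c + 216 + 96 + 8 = 14*b^3 + 64*b^2 - 344*b + 147*c^3 + c^2*(742 - 364*b) + c*(43*b^2 - 694*b + 936) + 320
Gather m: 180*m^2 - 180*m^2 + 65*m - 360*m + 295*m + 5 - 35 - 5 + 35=0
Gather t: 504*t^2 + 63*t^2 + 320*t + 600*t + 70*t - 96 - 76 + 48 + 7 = 567*t^2 + 990*t - 117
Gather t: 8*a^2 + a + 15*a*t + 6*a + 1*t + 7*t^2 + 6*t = 8*a^2 + 7*a + 7*t^2 + t*(15*a + 7)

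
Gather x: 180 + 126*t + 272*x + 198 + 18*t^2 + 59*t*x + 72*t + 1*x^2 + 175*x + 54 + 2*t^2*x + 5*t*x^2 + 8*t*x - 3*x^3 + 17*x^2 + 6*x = 18*t^2 + 198*t - 3*x^3 + x^2*(5*t + 18) + x*(2*t^2 + 67*t + 453) + 432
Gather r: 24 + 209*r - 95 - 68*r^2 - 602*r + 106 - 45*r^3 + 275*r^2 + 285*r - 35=-45*r^3 + 207*r^2 - 108*r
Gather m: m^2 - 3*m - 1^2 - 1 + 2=m^2 - 3*m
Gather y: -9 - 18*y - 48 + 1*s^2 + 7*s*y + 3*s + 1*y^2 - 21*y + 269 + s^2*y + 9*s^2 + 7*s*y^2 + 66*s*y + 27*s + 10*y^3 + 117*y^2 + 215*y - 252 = 10*s^2 + 30*s + 10*y^3 + y^2*(7*s + 118) + y*(s^2 + 73*s + 176) - 40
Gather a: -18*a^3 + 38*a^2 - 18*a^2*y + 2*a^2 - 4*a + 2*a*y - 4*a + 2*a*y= -18*a^3 + a^2*(40 - 18*y) + a*(4*y - 8)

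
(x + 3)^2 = x^2 + 6*x + 9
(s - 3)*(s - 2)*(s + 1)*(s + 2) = s^4 - 2*s^3 - 7*s^2 + 8*s + 12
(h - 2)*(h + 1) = h^2 - h - 2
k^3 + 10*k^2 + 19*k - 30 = (k - 1)*(k + 5)*(k + 6)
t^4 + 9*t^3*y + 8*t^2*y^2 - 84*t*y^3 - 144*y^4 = (t - 3*y)*(t + 2*y)*(t + 4*y)*(t + 6*y)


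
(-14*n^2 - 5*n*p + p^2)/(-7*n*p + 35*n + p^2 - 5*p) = (2*n + p)/(p - 5)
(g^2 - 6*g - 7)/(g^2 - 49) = (g + 1)/(g + 7)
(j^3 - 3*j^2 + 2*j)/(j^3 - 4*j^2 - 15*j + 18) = j*(j - 2)/(j^2 - 3*j - 18)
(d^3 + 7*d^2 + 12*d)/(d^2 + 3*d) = d + 4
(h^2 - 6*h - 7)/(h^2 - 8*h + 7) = (h + 1)/(h - 1)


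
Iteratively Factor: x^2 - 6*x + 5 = (x - 5)*(x - 1)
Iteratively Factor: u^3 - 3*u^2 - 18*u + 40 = (u - 5)*(u^2 + 2*u - 8) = (u - 5)*(u - 2)*(u + 4)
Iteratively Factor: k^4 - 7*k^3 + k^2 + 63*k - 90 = (k - 2)*(k^3 - 5*k^2 - 9*k + 45) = (k - 5)*(k - 2)*(k^2 - 9) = (k - 5)*(k - 2)*(k + 3)*(k - 3)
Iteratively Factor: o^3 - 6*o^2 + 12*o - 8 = (o - 2)*(o^2 - 4*o + 4) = (o - 2)^2*(o - 2)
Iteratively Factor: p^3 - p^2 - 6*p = (p - 3)*(p^2 + 2*p) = p*(p - 3)*(p + 2)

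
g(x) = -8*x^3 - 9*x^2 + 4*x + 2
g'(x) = -24*x^2 - 18*x + 4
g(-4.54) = 546.95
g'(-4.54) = -408.96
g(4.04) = -656.25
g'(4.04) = -460.44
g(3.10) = -310.42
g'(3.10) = -282.44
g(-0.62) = -2.03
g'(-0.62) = 5.93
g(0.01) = 2.04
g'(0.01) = 3.82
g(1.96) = -84.97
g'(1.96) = -123.48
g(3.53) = -447.92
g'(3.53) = -358.60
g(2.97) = -275.09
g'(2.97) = -261.16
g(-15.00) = 24917.00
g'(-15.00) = -5126.00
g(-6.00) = 1382.00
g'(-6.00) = -752.00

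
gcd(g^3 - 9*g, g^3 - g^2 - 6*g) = g^2 - 3*g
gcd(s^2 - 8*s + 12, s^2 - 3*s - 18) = s - 6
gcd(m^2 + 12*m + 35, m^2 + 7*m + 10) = m + 5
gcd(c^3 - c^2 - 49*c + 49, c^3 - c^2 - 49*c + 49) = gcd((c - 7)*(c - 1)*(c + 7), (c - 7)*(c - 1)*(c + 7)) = c^3 - c^2 - 49*c + 49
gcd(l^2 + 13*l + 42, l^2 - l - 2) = 1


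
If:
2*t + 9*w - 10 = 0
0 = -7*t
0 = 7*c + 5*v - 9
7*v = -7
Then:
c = 2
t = 0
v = -1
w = 10/9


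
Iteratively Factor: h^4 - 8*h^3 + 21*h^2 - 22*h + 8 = (h - 1)*(h^3 - 7*h^2 + 14*h - 8) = (h - 2)*(h - 1)*(h^2 - 5*h + 4) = (h - 2)*(h - 1)^2*(h - 4)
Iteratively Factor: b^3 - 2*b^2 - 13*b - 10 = (b - 5)*(b^2 + 3*b + 2) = (b - 5)*(b + 1)*(b + 2)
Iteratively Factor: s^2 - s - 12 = (s + 3)*(s - 4)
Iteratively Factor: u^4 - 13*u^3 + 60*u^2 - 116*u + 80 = (u - 4)*(u^3 - 9*u^2 + 24*u - 20) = (u - 4)*(u - 2)*(u^2 - 7*u + 10) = (u - 5)*(u - 4)*(u - 2)*(u - 2)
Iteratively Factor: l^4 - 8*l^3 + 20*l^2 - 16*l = (l - 2)*(l^3 - 6*l^2 + 8*l) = (l - 2)^2*(l^2 - 4*l) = l*(l - 2)^2*(l - 4)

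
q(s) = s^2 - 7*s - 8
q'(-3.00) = -13.00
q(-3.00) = 22.00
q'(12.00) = 17.00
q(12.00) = 52.00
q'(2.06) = -2.88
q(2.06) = -18.18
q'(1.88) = -3.24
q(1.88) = -17.63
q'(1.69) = -3.62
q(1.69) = -16.97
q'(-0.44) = -7.88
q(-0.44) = -4.73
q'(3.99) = 0.98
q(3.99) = -20.01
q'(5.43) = 3.86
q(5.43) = -16.53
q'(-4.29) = -15.58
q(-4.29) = 40.43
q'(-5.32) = -17.64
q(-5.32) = 57.54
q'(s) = 2*s - 7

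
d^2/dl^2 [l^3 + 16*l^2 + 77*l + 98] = 6*l + 32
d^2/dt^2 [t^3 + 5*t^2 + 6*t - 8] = 6*t + 10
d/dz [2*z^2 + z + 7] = 4*z + 1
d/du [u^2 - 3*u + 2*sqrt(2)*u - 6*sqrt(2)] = 2*u - 3 + 2*sqrt(2)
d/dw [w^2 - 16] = 2*w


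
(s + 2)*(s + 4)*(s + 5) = s^3 + 11*s^2 + 38*s + 40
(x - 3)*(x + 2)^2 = x^3 + x^2 - 8*x - 12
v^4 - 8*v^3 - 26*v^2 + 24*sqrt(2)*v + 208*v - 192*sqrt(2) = (v - 8)*(v - 3*sqrt(2))*(v - sqrt(2))*(v + 4*sqrt(2))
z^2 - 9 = (z - 3)*(z + 3)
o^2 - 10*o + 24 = (o - 6)*(o - 4)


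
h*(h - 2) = h^2 - 2*h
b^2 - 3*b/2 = b*(b - 3/2)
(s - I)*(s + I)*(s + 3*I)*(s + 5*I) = s^4 + 8*I*s^3 - 14*s^2 + 8*I*s - 15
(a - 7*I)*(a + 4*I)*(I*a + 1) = I*a^3 + 4*a^2 + 25*I*a + 28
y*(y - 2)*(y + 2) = y^3 - 4*y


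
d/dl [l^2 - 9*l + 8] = 2*l - 9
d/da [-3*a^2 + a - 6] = 1 - 6*a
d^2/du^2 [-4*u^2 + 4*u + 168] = -8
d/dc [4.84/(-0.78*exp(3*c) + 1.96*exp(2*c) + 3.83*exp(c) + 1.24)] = (11.3256*exp(2*c) - 18.9728*exp(c) - 18.5372)*exp(c)/(-0.78*exp(3*c) + 1.96*exp(2*c) + 3.83*exp(c) + 1.24)^2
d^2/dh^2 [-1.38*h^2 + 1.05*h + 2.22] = -2.76000000000000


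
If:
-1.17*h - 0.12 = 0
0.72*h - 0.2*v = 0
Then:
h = -0.10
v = -0.37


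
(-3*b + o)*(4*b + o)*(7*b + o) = -84*b^3 - 5*b^2*o + 8*b*o^2 + o^3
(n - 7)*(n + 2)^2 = n^3 - 3*n^2 - 24*n - 28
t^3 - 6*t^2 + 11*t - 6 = (t - 3)*(t - 2)*(t - 1)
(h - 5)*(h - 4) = h^2 - 9*h + 20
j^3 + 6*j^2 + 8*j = j*(j + 2)*(j + 4)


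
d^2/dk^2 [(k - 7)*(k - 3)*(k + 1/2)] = 6*k - 19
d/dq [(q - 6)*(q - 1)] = 2*q - 7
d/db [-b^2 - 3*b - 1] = -2*b - 3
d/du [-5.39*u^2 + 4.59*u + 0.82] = 4.59 - 10.78*u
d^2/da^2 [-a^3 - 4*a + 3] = -6*a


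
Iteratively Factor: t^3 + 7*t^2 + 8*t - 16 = (t + 4)*(t^2 + 3*t - 4) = (t - 1)*(t + 4)*(t + 4)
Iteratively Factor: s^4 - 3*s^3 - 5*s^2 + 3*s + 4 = (s - 1)*(s^3 - 2*s^2 - 7*s - 4) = (s - 4)*(s - 1)*(s^2 + 2*s + 1) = (s - 4)*(s - 1)*(s + 1)*(s + 1)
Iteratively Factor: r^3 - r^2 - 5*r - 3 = (r + 1)*(r^2 - 2*r - 3) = (r + 1)^2*(r - 3)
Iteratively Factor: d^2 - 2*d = (d)*(d - 2)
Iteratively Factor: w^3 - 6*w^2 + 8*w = (w)*(w^2 - 6*w + 8) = w*(w - 2)*(w - 4)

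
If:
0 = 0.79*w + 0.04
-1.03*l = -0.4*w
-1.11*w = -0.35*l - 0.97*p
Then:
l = -0.02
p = -0.05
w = -0.05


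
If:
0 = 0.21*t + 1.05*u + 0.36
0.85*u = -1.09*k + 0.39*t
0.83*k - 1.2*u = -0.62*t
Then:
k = 0.01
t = -0.49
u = -0.24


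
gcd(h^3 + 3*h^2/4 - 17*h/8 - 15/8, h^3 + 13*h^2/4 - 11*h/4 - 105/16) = h^2 - h/4 - 15/8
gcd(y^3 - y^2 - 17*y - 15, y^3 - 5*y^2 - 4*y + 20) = y - 5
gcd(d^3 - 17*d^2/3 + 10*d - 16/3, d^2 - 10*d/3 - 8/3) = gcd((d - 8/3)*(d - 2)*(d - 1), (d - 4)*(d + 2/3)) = 1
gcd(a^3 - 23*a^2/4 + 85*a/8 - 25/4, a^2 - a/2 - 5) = a - 5/2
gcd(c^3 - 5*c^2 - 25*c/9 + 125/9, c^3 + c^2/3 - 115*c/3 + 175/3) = c^2 - 20*c/3 + 25/3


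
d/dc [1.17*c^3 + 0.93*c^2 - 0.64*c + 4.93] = 3.51*c^2 + 1.86*c - 0.64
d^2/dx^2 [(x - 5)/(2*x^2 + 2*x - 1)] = 4*((4 - 3*x)*(2*x^2 + 2*x - 1) + 2*(x - 5)*(2*x + 1)^2)/(2*x^2 + 2*x - 1)^3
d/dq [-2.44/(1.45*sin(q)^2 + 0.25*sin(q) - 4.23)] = (7.076*sin(q) + 0.61)*cos(q)/(1.45*sin(q)^2 + 0.25*sin(q) - 4.23)^2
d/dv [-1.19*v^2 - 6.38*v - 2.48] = -2.38*v - 6.38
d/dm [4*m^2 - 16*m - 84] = 8*m - 16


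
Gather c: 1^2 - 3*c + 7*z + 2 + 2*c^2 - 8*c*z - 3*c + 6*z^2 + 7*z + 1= 2*c^2 + c*(-8*z - 6) + 6*z^2 + 14*z + 4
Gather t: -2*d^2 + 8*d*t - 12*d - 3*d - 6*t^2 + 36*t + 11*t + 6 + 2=-2*d^2 - 15*d - 6*t^2 + t*(8*d + 47) + 8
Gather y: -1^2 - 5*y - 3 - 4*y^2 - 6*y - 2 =-4*y^2 - 11*y - 6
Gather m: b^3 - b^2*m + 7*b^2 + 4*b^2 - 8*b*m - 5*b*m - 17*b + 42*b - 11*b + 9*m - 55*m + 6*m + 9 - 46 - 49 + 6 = b^3 + 11*b^2 + 14*b + m*(-b^2 - 13*b - 40) - 80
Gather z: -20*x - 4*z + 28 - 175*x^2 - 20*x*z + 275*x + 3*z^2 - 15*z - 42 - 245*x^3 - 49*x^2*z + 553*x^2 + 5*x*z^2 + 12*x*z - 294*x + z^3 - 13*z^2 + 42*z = -245*x^3 + 378*x^2 - 39*x + z^3 + z^2*(5*x - 10) + z*(-49*x^2 - 8*x + 23) - 14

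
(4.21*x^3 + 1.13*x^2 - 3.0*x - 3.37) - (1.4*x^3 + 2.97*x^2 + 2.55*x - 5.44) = 2.81*x^3 - 1.84*x^2 - 5.55*x + 2.07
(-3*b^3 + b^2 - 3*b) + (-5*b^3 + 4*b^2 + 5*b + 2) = -8*b^3 + 5*b^2 + 2*b + 2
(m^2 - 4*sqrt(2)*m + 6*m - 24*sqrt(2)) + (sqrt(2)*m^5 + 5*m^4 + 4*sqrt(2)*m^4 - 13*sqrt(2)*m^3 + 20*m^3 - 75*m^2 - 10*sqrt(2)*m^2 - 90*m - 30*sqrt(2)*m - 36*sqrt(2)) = sqrt(2)*m^5 + 5*m^4 + 4*sqrt(2)*m^4 - 13*sqrt(2)*m^3 + 20*m^3 - 74*m^2 - 10*sqrt(2)*m^2 - 84*m - 34*sqrt(2)*m - 60*sqrt(2)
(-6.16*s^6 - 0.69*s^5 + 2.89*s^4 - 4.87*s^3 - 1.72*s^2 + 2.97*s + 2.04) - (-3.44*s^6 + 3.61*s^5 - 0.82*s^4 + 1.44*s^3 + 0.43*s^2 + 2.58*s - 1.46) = -2.72*s^6 - 4.3*s^5 + 3.71*s^4 - 6.31*s^3 - 2.15*s^2 + 0.39*s + 3.5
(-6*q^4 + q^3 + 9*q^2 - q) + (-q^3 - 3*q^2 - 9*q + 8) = -6*q^4 + 6*q^2 - 10*q + 8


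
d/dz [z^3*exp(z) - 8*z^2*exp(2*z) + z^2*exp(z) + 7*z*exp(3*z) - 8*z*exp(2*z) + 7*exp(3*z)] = (z^3 - 16*z^2*exp(z) + 4*z^2 + 21*z*exp(2*z) - 32*z*exp(z) + 2*z + 28*exp(2*z) - 8*exp(z))*exp(z)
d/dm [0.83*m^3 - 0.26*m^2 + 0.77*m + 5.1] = 2.49*m^2 - 0.52*m + 0.77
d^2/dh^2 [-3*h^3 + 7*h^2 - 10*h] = 14 - 18*h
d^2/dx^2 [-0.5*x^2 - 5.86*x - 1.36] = -1.00000000000000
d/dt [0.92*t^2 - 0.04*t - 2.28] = 1.84*t - 0.04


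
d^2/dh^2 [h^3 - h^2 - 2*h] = 6*h - 2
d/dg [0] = 0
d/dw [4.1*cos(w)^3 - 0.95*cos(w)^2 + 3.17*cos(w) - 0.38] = (-12.3*cos(w)^2 + 1.9*cos(w) - 3.17)*sin(w)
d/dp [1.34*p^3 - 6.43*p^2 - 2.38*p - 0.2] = 4.02*p^2 - 12.86*p - 2.38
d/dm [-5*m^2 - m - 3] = -10*m - 1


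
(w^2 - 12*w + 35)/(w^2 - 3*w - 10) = (w - 7)/(w + 2)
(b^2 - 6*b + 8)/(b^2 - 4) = (b - 4)/(b + 2)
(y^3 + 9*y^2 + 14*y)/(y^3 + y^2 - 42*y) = (y + 2)/(y - 6)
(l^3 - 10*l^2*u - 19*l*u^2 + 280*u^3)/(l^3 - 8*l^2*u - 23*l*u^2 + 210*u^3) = (-l + 8*u)/(-l + 6*u)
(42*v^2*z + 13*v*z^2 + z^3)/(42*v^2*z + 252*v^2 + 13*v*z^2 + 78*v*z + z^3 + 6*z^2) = z/(z + 6)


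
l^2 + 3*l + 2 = (l + 1)*(l + 2)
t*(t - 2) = t^2 - 2*t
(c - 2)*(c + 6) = c^2 + 4*c - 12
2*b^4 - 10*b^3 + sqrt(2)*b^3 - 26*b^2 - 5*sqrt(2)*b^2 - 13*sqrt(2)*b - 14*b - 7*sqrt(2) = (b - 7)*(b + 1)*(sqrt(2)*b + 1)*(sqrt(2)*b + sqrt(2))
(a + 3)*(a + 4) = a^2 + 7*a + 12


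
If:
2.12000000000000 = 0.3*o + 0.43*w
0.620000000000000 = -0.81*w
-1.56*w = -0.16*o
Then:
No Solution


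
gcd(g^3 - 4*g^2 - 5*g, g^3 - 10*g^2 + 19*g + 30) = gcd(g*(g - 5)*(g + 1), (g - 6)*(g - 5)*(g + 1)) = g^2 - 4*g - 5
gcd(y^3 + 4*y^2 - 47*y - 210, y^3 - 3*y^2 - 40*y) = y + 5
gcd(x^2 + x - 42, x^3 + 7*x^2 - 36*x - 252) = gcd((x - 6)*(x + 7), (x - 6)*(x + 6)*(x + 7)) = x^2 + x - 42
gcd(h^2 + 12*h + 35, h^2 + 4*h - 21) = h + 7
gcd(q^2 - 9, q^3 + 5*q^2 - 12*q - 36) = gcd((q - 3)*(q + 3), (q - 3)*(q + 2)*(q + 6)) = q - 3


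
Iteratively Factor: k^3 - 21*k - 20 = (k + 1)*(k^2 - k - 20) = (k - 5)*(k + 1)*(k + 4)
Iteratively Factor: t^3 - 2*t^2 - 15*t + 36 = (t - 3)*(t^2 + t - 12) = (t - 3)^2*(t + 4)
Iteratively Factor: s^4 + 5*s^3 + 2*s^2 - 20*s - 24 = (s + 2)*(s^3 + 3*s^2 - 4*s - 12) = (s + 2)*(s + 3)*(s^2 - 4) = (s + 2)^2*(s + 3)*(s - 2)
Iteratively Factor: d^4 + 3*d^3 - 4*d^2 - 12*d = (d)*(d^3 + 3*d^2 - 4*d - 12) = d*(d - 2)*(d^2 + 5*d + 6) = d*(d - 2)*(d + 2)*(d + 3)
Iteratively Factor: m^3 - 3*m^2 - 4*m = (m)*(m^2 - 3*m - 4) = m*(m - 4)*(m + 1)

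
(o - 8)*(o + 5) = o^2 - 3*o - 40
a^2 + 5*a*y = a*(a + 5*y)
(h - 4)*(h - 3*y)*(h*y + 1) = h^3*y - 3*h^2*y^2 - 4*h^2*y + h^2 + 12*h*y^2 - 3*h*y - 4*h + 12*y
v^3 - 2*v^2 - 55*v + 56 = (v - 8)*(v - 1)*(v + 7)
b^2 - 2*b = b*(b - 2)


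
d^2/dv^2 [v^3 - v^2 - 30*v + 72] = 6*v - 2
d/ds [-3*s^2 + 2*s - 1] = 2 - 6*s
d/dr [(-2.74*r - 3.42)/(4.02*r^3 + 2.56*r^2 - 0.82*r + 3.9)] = (22.0296*r^3 + 48.2596*r^2 + 17.5104*r - 13.4904)/(16.1604*r^6 + 20.5824*r^5 - 0.0391999999999983*r^4 + 27.1576*r^3 + 20.6404*r^2 - 6.396*r + 15.21)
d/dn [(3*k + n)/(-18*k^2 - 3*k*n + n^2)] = -1/(36*k^2 - 12*k*n + n^2)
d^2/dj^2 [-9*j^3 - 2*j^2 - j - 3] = -54*j - 4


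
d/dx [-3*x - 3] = -3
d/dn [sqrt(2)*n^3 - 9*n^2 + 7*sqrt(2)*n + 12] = 3*sqrt(2)*n^2 - 18*n + 7*sqrt(2)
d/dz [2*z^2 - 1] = 4*z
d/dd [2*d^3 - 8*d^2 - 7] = 2*d*(3*d - 8)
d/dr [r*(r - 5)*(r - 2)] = 3*r^2 - 14*r + 10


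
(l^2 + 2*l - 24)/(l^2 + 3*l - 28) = (l + 6)/(l + 7)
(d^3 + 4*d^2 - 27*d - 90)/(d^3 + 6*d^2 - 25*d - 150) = (d + 3)/(d + 5)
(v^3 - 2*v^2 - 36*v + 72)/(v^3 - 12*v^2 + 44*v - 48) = (v + 6)/(v - 4)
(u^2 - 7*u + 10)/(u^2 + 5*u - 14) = (u - 5)/(u + 7)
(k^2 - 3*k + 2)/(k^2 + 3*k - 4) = (k - 2)/(k + 4)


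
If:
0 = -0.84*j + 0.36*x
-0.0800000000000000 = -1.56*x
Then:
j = 0.02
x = 0.05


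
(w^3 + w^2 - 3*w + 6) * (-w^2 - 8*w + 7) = -w^5 - 9*w^4 + 2*w^3 + 25*w^2 - 69*w + 42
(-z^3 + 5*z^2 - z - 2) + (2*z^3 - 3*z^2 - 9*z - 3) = z^3 + 2*z^2 - 10*z - 5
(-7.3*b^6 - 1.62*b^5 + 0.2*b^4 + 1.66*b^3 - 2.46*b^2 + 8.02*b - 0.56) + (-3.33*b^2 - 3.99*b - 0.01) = -7.3*b^6 - 1.62*b^5 + 0.2*b^4 + 1.66*b^3 - 5.79*b^2 + 4.03*b - 0.57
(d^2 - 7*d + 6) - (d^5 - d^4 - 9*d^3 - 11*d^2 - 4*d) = -d^5 + d^4 + 9*d^3 + 12*d^2 - 3*d + 6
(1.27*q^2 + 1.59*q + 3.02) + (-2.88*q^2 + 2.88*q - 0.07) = -1.61*q^2 + 4.47*q + 2.95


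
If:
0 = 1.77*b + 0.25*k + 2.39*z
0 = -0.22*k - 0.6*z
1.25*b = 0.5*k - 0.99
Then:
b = 6.07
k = 17.17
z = -6.29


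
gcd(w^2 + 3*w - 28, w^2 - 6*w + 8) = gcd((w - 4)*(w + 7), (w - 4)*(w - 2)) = w - 4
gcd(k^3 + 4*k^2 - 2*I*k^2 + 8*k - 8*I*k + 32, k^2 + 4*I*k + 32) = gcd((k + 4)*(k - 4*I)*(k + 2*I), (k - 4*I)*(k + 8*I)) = k - 4*I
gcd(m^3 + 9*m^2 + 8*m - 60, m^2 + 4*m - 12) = m^2 + 4*m - 12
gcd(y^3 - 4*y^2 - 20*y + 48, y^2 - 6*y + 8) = y - 2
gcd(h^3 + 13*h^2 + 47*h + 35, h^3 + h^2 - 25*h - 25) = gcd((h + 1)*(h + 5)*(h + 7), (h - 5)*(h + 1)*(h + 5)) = h^2 + 6*h + 5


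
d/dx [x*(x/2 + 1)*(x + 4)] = 3*x^2/2 + 6*x + 4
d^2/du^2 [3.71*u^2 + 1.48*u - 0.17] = 7.42000000000000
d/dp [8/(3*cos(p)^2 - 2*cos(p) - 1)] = 16*(3*cos(p) - 1)*sin(p)/(-3*cos(p)^2 + 2*cos(p) + 1)^2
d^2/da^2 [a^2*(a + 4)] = 6*a + 8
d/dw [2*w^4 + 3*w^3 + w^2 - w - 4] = 8*w^3 + 9*w^2 + 2*w - 1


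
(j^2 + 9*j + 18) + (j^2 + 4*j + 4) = 2*j^2 + 13*j + 22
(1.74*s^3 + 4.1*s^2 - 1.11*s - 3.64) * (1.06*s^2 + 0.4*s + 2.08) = 1.8444*s^5 + 5.042*s^4 + 4.0826*s^3 + 4.2256*s^2 - 3.7648*s - 7.5712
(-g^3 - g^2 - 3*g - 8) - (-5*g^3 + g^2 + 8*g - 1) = 4*g^3 - 2*g^2 - 11*g - 7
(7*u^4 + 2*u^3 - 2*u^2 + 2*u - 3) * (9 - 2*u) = -14*u^5 + 59*u^4 + 22*u^3 - 22*u^2 + 24*u - 27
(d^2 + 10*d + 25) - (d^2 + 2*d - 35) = 8*d + 60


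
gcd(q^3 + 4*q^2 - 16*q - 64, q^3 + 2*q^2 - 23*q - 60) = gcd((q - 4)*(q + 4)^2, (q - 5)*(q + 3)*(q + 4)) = q + 4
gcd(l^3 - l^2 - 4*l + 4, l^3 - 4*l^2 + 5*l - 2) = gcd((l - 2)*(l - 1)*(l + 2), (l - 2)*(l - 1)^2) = l^2 - 3*l + 2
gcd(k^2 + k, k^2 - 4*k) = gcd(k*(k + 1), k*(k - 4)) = k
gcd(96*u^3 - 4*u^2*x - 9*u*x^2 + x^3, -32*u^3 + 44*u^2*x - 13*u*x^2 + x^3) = 32*u^2 - 12*u*x + x^2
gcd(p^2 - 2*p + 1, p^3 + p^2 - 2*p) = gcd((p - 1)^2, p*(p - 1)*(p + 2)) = p - 1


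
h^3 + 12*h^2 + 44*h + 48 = (h + 2)*(h + 4)*(h + 6)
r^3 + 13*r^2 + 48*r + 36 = (r + 1)*(r + 6)^2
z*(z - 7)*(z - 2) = z^3 - 9*z^2 + 14*z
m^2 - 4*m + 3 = (m - 3)*(m - 1)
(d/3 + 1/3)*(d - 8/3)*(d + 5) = d^3/3 + 10*d^2/9 - 11*d/3 - 40/9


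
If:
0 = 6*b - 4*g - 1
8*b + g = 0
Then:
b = 1/38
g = -4/19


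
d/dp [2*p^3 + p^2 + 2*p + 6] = 6*p^2 + 2*p + 2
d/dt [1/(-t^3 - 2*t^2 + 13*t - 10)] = (3*t^2 + 4*t - 13)/(t^3 + 2*t^2 - 13*t + 10)^2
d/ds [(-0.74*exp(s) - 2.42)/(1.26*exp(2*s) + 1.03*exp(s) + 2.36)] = (0.9324*exp(2*s) + 6.0984*exp(s) + 0.7462)*exp(s)/(1.5876*exp(4*s) + 2.5956*exp(3*s) + 7.0081*exp(2*s) + 4.8616*exp(s) + 5.5696)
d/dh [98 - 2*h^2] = -4*h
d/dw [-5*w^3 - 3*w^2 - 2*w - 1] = -15*w^2 - 6*w - 2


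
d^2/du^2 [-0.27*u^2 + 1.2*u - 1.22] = -0.540000000000000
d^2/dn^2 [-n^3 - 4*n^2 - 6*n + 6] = -6*n - 8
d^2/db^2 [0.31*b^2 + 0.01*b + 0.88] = 0.620000000000000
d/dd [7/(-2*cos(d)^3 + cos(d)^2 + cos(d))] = 7*(-6*cos(d)^2 + 2*cos(d) + 1)*sin(d)/((cos(d) - cos(2*d))^2*cos(d)^2)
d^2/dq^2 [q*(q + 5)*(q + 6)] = 6*q + 22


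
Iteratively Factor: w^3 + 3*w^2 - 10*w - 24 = (w + 4)*(w^2 - w - 6) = (w + 2)*(w + 4)*(w - 3)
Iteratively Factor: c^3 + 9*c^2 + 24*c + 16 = (c + 4)*(c^2 + 5*c + 4) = (c + 4)^2*(c + 1)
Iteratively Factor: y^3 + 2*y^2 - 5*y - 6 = (y - 2)*(y^2 + 4*y + 3) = (y - 2)*(y + 3)*(y + 1)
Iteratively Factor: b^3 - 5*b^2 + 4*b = (b)*(b^2 - 5*b + 4) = b*(b - 4)*(b - 1)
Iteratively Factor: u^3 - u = (u + 1)*(u^2 - u) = (u - 1)*(u + 1)*(u)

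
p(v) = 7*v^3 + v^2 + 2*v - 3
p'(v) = 21*v^2 + 2*v + 2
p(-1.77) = -42.22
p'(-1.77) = 64.25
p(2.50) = 117.62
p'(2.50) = 138.25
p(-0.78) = -7.27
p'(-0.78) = 13.22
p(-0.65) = -5.80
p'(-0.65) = 9.57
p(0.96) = 6.03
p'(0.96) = 23.27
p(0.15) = -2.65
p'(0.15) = 2.77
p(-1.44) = -24.71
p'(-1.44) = 42.67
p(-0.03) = -3.06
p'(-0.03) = 1.96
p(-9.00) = -5043.00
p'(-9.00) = 1685.00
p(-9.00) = -5043.00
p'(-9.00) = 1685.00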